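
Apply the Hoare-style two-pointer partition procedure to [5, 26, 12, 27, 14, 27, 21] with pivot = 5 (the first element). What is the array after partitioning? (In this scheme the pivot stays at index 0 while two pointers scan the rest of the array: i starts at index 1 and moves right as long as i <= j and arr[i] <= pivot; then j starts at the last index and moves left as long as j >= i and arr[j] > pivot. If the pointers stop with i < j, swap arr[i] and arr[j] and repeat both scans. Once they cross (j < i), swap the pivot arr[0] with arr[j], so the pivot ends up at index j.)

Hoare-style two-pointer partition with pivot = 5:

Initial array: [5, 26, 12, 27, 14, 27, 21]

Pointers start at i = 1, j = 6.
i ends at 1, j ends at 0: the pointers have crossed (j < i), so scanning stops.

j = 0, so swapping arr[0] with arr[j] leaves the pivot at position 0: [5, 26, 12, 27, 14, 27, 21]
Pivot position: 0

After partitioning with pivot 5, the array becomes [5, 26, 12, 27, 14, 27, 21]. The pivot is placed at index 0. All elements to the left of the pivot are <= 5, and all elements to the right are > 5.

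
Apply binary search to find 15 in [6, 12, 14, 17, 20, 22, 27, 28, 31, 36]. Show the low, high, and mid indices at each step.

Binary search for 15 in [6, 12, 14, 17, 20, 22, 27, 28, 31, 36]:

lo=0, hi=9, mid=4, arr[mid]=20 -> 20 > 15, search left half
lo=0, hi=3, mid=1, arr[mid]=12 -> 12 < 15, search right half
lo=2, hi=3, mid=2, arr[mid]=14 -> 14 < 15, search right half
lo=3, hi=3, mid=3, arr[mid]=17 -> 17 > 15, search left half
lo=3 > hi=2, target 15 not found

Binary search determines that 15 is not in the array after 4 comparisons. The search space was exhausted without finding the target.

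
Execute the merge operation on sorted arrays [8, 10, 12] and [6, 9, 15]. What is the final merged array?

Merging process:

Compare 8 vs 6: take 6 from right. Merged: [6]
Compare 8 vs 9: take 8 from left. Merged: [6, 8]
Compare 10 vs 9: take 9 from right. Merged: [6, 8, 9]
Compare 10 vs 15: take 10 from left. Merged: [6, 8, 9, 10]
Compare 12 vs 15: take 12 from left. Merged: [6, 8, 9, 10, 12]
Append remaining from right: [15]. Merged: [6, 8, 9, 10, 12, 15]

Final merged array: [6, 8, 9, 10, 12, 15]
Total comparisons: 5

The merged array is [6, 8, 9, 10, 12, 15], requiring 5 comparisons. The merge step runs in O(n) time where n is the total number of elements.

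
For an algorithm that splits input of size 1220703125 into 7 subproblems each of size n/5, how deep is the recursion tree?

For divide and conquer with division factor 5:

Problem sizes at each level:
Level 0: 1220703125
Level 1: 244140625
Level 2: 48828125
Level 3: 9765625
Level 4: 1953125
Level 5: 390625
Level 6: 78125
Level 7: 15625
Level 8: 3125
Level 9: 625
Level 10: 125
Level 11: 25
Level 12: 5
Level 13: 1

The root is level 0 and the size-1 base case is level 13 (the tree spans levels 0 through 13, i.e. 14 levels counting the root), so the depth is the number of divisions: log_5(1220703125) = 13

The recursion tree depth is log_5(1220703125) = 13. At each level, the problem size is divided by 5, so it takes 13 divisions to reduce to a base case of size 1. The algorithm makes 7 recursive calls at each level.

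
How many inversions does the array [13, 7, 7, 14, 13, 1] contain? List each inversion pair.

Finding inversions in [13, 7, 7, 14, 13, 1]:

(0, 1): arr[0]=13 > arr[1]=7
(0, 2): arr[0]=13 > arr[2]=7
(0, 5): arr[0]=13 > arr[5]=1
(1, 5): arr[1]=7 > arr[5]=1
(2, 5): arr[2]=7 > arr[5]=1
(3, 4): arr[3]=14 > arr[4]=13
(3, 5): arr[3]=14 > arr[5]=1
(4, 5): arr[4]=13 > arr[5]=1

Total inversions: 8

The array has 8 inversion(s): (0,1), (0,2), (0,5), (1,5), (2,5), (3,4), (3,5), (4,5). Each pair (i,j) satisfies i < j and arr[i] > arr[j].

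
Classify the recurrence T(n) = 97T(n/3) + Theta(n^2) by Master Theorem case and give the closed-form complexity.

Master Theorem for T(n) = 97T(n/3) + O(n^2):

a = 97, b = 3, c = 2
log_b(a) = log_3(97) = 4.1641

Case 1: c = 2 < log_3(97) = 4.1641
T(n) = O(n^(log_3 97))

For T(n) = 97T(n/3) + O(n^2): log_3(97) = 4.1641. This is Case 1 of the Master Theorem (c < log_b(a), work dominated by leaves), giving O(n^(log_3 97)).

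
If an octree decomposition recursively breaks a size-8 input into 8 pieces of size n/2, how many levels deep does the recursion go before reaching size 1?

For divide and conquer with division factor 2:

Problem sizes at each level:
Level 0: 8
Level 1: 4
Level 2: 2
Level 3: 1

The root is level 0 and the size-1 base case is level 3 (the tree spans levels 0 through 3, i.e. 4 levels counting the root), so the depth is the number of divisions: log_2(8) = 3

The recursion tree depth is log_2(8) = 3. At each level, the problem size is divided by 2, so it takes 3 divisions to reduce to a base case of size 1. The algorithm makes 8 recursive calls at each level.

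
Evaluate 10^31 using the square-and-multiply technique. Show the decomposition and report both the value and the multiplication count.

Computing 10^31 by squaring (build up from 10^1; each line after the first costs one multiplication):

10^1 = 10
10^2 = (10^1)^2 = 10^2 = 100
10^3 = 10 * 10^2 = 10 * 100 = 1000
10^6 = (10^3)^2 = 1000^2 = 1000000
10^7 = 10 * 10^6 = 10 * 1000000 = 10000000
10^14 = (10^7)^2 = 10000000^2 = 100000000000000
10^15 = 10 * 10^14 = 10 * 100000000000000 = 1000000000000000
10^30 = (10^15)^2 = 1000000000000000^2 = 1000000000000000000000000000000
10^31 = 10 * 10^30 = 10 * 1000000000000000000000000000000 = 10000000000000000000000000000000

Result: 10000000000000000000000000000000
Multiplications needed: 8 (8 lines after 10^1)

10^31 = 10000000000000000000000000000000. Using exponentiation by squaring, this requires 8 multiplications. The key idea: if the exponent is even, square the half-power; if odd, multiply by the base once.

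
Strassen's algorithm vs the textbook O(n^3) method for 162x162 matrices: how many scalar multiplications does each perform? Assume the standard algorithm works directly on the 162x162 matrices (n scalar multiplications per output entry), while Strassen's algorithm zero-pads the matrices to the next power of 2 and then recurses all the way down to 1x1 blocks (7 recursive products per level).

Matrix multiplication for 162x162 matrices:

Strassen's algorithm requires power-of-2 dimensions. Pad 162x162 to 256x256 (next power of 2).

Standard algorithm: 162^3 = 4251528 multiplications
Strassen's algorithm: 7^(log2(256)) = 7^8 = 5764801 multiplications
Difference: 4251528 - 5764801 = -1513273 (Strassen uses MORE here due to padding overhead — for small or just-over-power-of-2 n, padding can outweigh the per-level savings)

Standard: 4251528 multiplications (162^3). Strassen: 5764801 multiplications (7^8, after padding to 256x256). Strassen reduces 8 recursive multiplications to 7 at each level.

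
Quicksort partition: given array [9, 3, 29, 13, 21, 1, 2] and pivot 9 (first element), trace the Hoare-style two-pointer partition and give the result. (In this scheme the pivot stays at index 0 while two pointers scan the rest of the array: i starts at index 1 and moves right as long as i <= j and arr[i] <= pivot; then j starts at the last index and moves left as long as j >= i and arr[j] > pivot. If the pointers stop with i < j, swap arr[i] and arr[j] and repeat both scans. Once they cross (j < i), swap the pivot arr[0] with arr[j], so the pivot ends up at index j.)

Hoare-style two-pointer partition with pivot = 9:

Initial array: [9, 3, 29, 13, 21, 1, 2]

Pointers start at i = 1, j = 6.
i stops at index 2 (arr[2]=29 > 9), j stops at index 6 (arr[6]=2 <= 9): swap arr[2] and arr[6], array becomes [9, 3, 2, 13, 21, 1, 29]
i stops at index 3 (arr[3]=13 > 9), j stops at index 5 (arr[5]=1 <= 9): swap arr[3] and arr[5], array becomes [9, 3, 2, 1, 21, 13, 29]
i ends at 4, j ends at 3: the pointers have crossed (j < i), so scanning stops.

Swap pivot arr[0] with arr[3] to place pivot at position 3: [1, 3, 2, 9, 21, 13, 29]
Pivot position: 3

After partitioning with pivot 9, the array becomes [1, 3, 2, 9, 21, 13, 29]. The pivot is placed at index 3. All elements to the left of the pivot are <= 9, and all elements to the right are > 9.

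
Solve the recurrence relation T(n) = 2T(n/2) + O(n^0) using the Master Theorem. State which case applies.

Master Theorem for T(n) = 2T(n/2) + O(n^0):

a = 2, b = 2, c = 0
log_b(a) = log_2(2) = 1.0000

Case 1: c = 0 < log_2(2) = 1.0000
T(n) = O(n^(log_2 2)) = O(n)

For T(n) = 2T(n/2) + O(n^0): log_2(2) = 1.0000. This is Case 1 of the Master Theorem (c < log_b(a), work dominated by leaves), giving O(n).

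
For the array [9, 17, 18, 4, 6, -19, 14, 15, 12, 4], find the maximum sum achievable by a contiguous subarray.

Using Kadane's algorithm on [9, 17, 18, 4, 6, -19, 14, 15, 12, 4]:

Scanning through the array:
Position 1 (value 17): max_ending_here = 26, max_so_far = 26
Position 2 (value 18): max_ending_here = 44, max_so_far = 44
Position 3 (value 4): max_ending_here = 48, max_so_far = 48
Position 4 (value 6): max_ending_here = 54, max_so_far = 54
Position 5 (value -19): max_ending_here = 35, max_so_far = 54
Position 6 (value 14): max_ending_here = 49, max_so_far = 54
Position 7 (value 15): max_ending_here = 64, max_so_far = 64
Position 8 (value 12): max_ending_here = 76, max_so_far = 76
Position 9 (value 4): max_ending_here = 80, max_so_far = 80

Maximum subarray: [9, 17, 18, 4, 6, -19, 14, 15, 12, 4]
Maximum sum: 80

The maximum subarray is [9, 17, 18, 4, 6, -19, 14, 15, 12, 4] with sum 80. This subarray runs from index 0 to index 9.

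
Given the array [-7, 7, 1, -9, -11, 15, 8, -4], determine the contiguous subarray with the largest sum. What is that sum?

Using Kadane's algorithm on [-7, 7, 1, -9, -11, 15, 8, -4]:

Scanning through the array:
Position 1 (value 7): max_ending_here = 7, max_so_far = 7
Position 2 (value 1): max_ending_here = 8, max_so_far = 8
Position 3 (value -9): max_ending_here = -1, max_so_far = 8
Position 4 (value -11): max_ending_here = -11, max_so_far = 8
Position 5 (value 15): max_ending_here = 15, max_so_far = 15
Position 6 (value 8): max_ending_here = 23, max_so_far = 23
Position 7 (value -4): max_ending_here = 19, max_so_far = 23

Maximum subarray: [15, 8]
Maximum sum: 23

The maximum subarray is [15, 8] with sum 23. This subarray runs from index 5 to index 6.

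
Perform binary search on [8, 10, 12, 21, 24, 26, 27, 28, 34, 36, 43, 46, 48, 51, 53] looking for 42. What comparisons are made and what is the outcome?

Binary search for 42 in [8, 10, 12, 21, 24, 26, 27, 28, 34, 36, 43, 46, 48, 51, 53]:

lo=0, hi=14, mid=7, arr[mid]=28 -> 28 < 42, search right half
lo=8, hi=14, mid=11, arr[mid]=46 -> 46 > 42, search left half
lo=8, hi=10, mid=9, arr[mid]=36 -> 36 < 42, search right half
lo=10, hi=10, mid=10, arr[mid]=43 -> 43 > 42, search left half
lo=10 > hi=9, target 42 not found

Binary search determines that 42 is not in the array after 4 comparisons. The search space was exhausted without finding the target.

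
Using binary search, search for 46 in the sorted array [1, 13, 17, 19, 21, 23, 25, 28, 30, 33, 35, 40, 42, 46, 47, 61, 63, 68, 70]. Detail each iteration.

Binary search for 46 in [1, 13, 17, 19, 21, 23, 25, 28, 30, 33, 35, 40, 42, 46, 47, 61, 63, 68, 70]:

lo=0, hi=18, mid=9, arr[mid]=33 -> 33 < 46, search right half
lo=10, hi=18, mid=14, arr[mid]=47 -> 47 > 46, search left half
lo=10, hi=13, mid=11, arr[mid]=40 -> 40 < 46, search right half
lo=12, hi=13, mid=12, arr[mid]=42 -> 42 < 46, search right half
lo=13, hi=13, mid=13, arr[mid]=46 -> Found target at index 13!

Binary search finds 46 at index 13 after 5 comparisons. The search repeatedly halves the search space by comparing with the middle element.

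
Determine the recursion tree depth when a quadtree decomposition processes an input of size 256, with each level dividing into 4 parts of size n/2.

For divide and conquer with division factor 2:

Problem sizes at each level:
Level 0: 256
Level 1: 128
Level 2: 64
Level 3: 32
Level 4: 16
Level 5: 8
Level 6: 4
Level 7: 2
Level 8: 1

The root is level 0 and the size-1 base case is level 8 (the tree spans levels 0 through 8, i.e. 9 levels counting the root), so the depth is the number of divisions: log_2(256) = 8

The recursion tree depth is log_2(256) = 8. At each level, the problem size is divided by 2, so it takes 8 divisions to reduce to a base case of size 1. The algorithm makes 4 recursive calls at each level.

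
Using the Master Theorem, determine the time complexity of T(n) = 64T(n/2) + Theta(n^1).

Master Theorem for T(n) = 64T(n/2) + O(n^1):

a = 64, b = 2, c = 1
log_b(a) = log_2(64) = 6.0000

Case 1: c = 1 < log_2(64) = 6.0000
T(n) = O(n^(log_2 64)) = O(n^6)

For T(n) = 64T(n/2) + O(n^1): log_2(64) = 6.0000. This is Case 1 of the Master Theorem (c < log_b(a), work dominated by leaves), giving O(n^6).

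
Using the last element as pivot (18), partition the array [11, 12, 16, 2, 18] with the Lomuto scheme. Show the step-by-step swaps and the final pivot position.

Lomuto partition with pivot = 18:

Initial array: [11, 12, 16, 2, 18]

arr[0]=11 <= 18: swap with position 0, array becomes [11, 12, 16, 2, 18]
arr[1]=12 <= 18: swap with position 1, array becomes [11, 12, 16, 2, 18]
arr[2]=16 <= 18: swap with position 2, array becomes [11, 12, 16, 2, 18]
arr[3]=2 <= 18: swap with position 3, array becomes [11, 12, 16, 2, 18]

Place pivot at position 4: [11, 12, 16, 2, 18]
Pivot position: 4

After partitioning with pivot 18, the array becomes [11, 12, 16, 2, 18]. The pivot is placed at index 4. All elements to the left of the pivot are <= 18, and all elements to the right are > 18.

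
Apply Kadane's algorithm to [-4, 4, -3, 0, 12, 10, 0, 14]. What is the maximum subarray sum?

Using Kadane's algorithm on [-4, 4, -3, 0, 12, 10, 0, 14]:

Scanning through the array:
Position 1 (value 4): max_ending_here = 4, max_so_far = 4
Position 2 (value -3): max_ending_here = 1, max_so_far = 4
Position 3 (value 0): max_ending_here = 1, max_so_far = 4
Position 4 (value 12): max_ending_here = 13, max_so_far = 13
Position 5 (value 10): max_ending_here = 23, max_so_far = 23
Position 6 (value 0): max_ending_here = 23, max_so_far = 23
Position 7 (value 14): max_ending_here = 37, max_so_far = 37

Maximum subarray: [4, -3, 0, 12, 10, 0, 14]
Maximum sum: 37

The maximum subarray is [4, -3, 0, 12, 10, 0, 14] with sum 37. This subarray runs from index 1 to index 7.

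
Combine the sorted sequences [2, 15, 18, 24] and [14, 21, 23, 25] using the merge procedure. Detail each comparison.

Merging process:

Compare 2 vs 14: take 2 from left. Merged: [2]
Compare 15 vs 14: take 14 from right. Merged: [2, 14]
Compare 15 vs 21: take 15 from left. Merged: [2, 14, 15]
Compare 18 vs 21: take 18 from left. Merged: [2, 14, 15, 18]
Compare 24 vs 21: take 21 from right. Merged: [2, 14, 15, 18, 21]
Compare 24 vs 23: take 23 from right. Merged: [2, 14, 15, 18, 21, 23]
Compare 24 vs 25: take 24 from left. Merged: [2, 14, 15, 18, 21, 23, 24]
Append remaining from right: [25]. Merged: [2, 14, 15, 18, 21, 23, 24, 25]

Final merged array: [2, 14, 15, 18, 21, 23, 24, 25]
Total comparisons: 7

The merged array is [2, 14, 15, 18, 21, 23, 24, 25], requiring 7 comparisons. The merge step runs in O(n) time where n is the total number of elements.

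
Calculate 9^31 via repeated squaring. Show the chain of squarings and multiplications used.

Computing 9^31 by squaring (build up from 9^1; each line after the first costs one multiplication):

9^1 = 9
9^2 = (9^1)^2 = 9^2 = 81
9^3 = 9 * 9^2 = 9 * 81 = 729
9^6 = (9^3)^2 = 729^2 = 531441
9^7 = 9 * 9^6 = 9 * 531441 = 4782969
9^14 = (9^7)^2 = 4782969^2 = 22876792454961
9^15 = 9 * 9^14 = 9 * 22876792454961 = 205891132094649
9^30 = (9^15)^2 = 205891132094649^2 = 42391158275216203514294433201
9^31 = 9 * 9^30 = 9 * 42391158275216203514294433201 = 381520424476945831628649898809

Result: 381520424476945831628649898809
Multiplications needed: 8 (8 lines after 9^1)

9^31 = 381520424476945831628649898809. Using exponentiation by squaring, this requires 8 multiplications. The key idea: if the exponent is even, square the half-power; if odd, multiply by the base once.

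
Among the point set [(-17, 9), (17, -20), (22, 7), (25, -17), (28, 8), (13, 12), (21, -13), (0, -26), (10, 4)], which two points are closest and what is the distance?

Computing all pairwise distances among 9 points:

d((-17, 9), (17, -20)) = 44.6878
d((-17, 9), (22, 7)) = 39.0512
d((-17, 9), (25, -17)) = 49.3964
d((-17, 9), (28, 8)) = 45.0111
d((-17, 9), (13, 12)) = 30.1496
d((-17, 9), (21, -13)) = 43.909
d((-17, 9), (0, -26)) = 38.9102
d((-17, 9), (10, 4)) = 27.4591
d((17, -20), (22, 7)) = 27.4591
d((17, -20), (25, -17)) = 8.544
d((17, -20), (28, 8)) = 30.0832
d((17, -20), (13, 12)) = 32.249
d((17, -20), (21, -13)) = 8.0623
d((17, -20), (0, -26)) = 18.0278
d((17, -20), (10, 4)) = 25.0
d((22, 7), (25, -17)) = 24.1868
d((22, 7), (28, 8)) = 6.0828
d((22, 7), (13, 12)) = 10.2956
d((22, 7), (21, -13)) = 20.025
d((22, 7), (0, -26)) = 39.6611
d((22, 7), (10, 4)) = 12.3693
d((25, -17), (28, 8)) = 25.1794
d((25, -17), (13, 12)) = 31.3847
d((25, -17), (21, -13)) = 5.6569 <-- minimum
d((25, -17), (0, -26)) = 26.5707
d((25, -17), (10, 4)) = 25.807
d((28, 8), (13, 12)) = 15.5242
d((28, 8), (21, -13)) = 22.1359
d((28, 8), (0, -26)) = 44.0454
d((28, 8), (10, 4)) = 18.4391
d((13, 12), (21, -13)) = 26.2488
d((13, 12), (0, -26)) = 40.1622
d((13, 12), (10, 4)) = 8.544
d((21, -13), (0, -26)) = 24.6982
d((21, -13), (10, 4)) = 20.2485
d((0, -26), (10, 4)) = 31.6228

Closest pair: (25, -17) and (21, -13) with distance 5.6569

The closest pair is (25, -17) and (21, -13) with Euclidean distance 5.6569. For 9 points, brute-force pairwise comparison is shown above. For large n, the divide-and-conquer algorithm (sort by x, recurse on halves, check the dividing strip) achieves O(n log n).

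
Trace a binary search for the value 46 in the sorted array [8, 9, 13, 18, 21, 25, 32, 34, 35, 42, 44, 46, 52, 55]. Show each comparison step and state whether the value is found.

Binary search for 46 in [8, 9, 13, 18, 21, 25, 32, 34, 35, 42, 44, 46, 52, 55]:

lo=0, hi=13, mid=6, arr[mid]=32 -> 32 < 46, search right half
lo=7, hi=13, mid=10, arr[mid]=44 -> 44 < 46, search right half
lo=11, hi=13, mid=12, arr[mid]=52 -> 52 > 46, search left half
lo=11, hi=11, mid=11, arr[mid]=46 -> Found target at index 11!

Binary search finds 46 at index 11 after 4 comparisons. The search repeatedly halves the search space by comparing with the middle element.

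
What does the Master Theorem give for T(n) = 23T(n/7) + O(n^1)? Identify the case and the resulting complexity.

Master Theorem for T(n) = 23T(n/7) + O(n^1):

a = 23, b = 7, c = 1
log_b(a) = log_7(23) = 1.6113

Case 1: c = 1 < log_7(23) = 1.6113
T(n) = O(n^(log_7 23))

For T(n) = 23T(n/7) + O(n^1): log_7(23) = 1.6113. This is Case 1 of the Master Theorem (c < log_b(a), work dominated by leaves), giving O(n^(log_7 23)).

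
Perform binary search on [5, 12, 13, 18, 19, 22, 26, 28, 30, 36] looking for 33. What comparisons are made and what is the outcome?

Binary search for 33 in [5, 12, 13, 18, 19, 22, 26, 28, 30, 36]:

lo=0, hi=9, mid=4, arr[mid]=19 -> 19 < 33, search right half
lo=5, hi=9, mid=7, arr[mid]=28 -> 28 < 33, search right half
lo=8, hi=9, mid=8, arr[mid]=30 -> 30 < 33, search right half
lo=9, hi=9, mid=9, arr[mid]=36 -> 36 > 33, search left half
lo=9 > hi=8, target 33 not found

Binary search determines that 33 is not in the array after 4 comparisons. The search space was exhausted without finding the target.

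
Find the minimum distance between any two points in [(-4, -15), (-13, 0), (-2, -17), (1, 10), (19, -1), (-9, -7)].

Computing all pairwise distances among 6 points:

d((-4, -15), (-13, 0)) = 17.4929
d((-4, -15), (-2, -17)) = 2.8284 <-- minimum
d((-4, -15), (1, 10)) = 25.4951
d((-4, -15), (19, -1)) = 26.9258
d((-4, -15), (-9, -7)) = 9.434
d((-13, 0), (-2, -17)) = 20.2485
d((-13, 0), (1, 10)) = 17.2047
d((-13, 0), (19, -1)) = 32.0156
d((-13, 0), (-9, -7)) = 8.0623
d((-2, -17), (1, 10)) = 27.1662
d((-2, -17), (19, -1)) = 26.4008
d((-2, -17), (-9, -7)) = 12.2066
d((1, 10), (19, -1)) = 21.095
d((1, 10), (-9, -7)) = 19.7231
d((19, -1), (-9, -7)) = 28.6356

Closest pair: (-4, -15) and (-2, -17) with distance 2.8284

The closest pair is (-4, -15) and (-2, -17) with Euclidean distance 2.8284. For 6 points, brute-force pairwise comparison is shown above. For large n, the divide-and-conquer algorithm (sort by x, recurse on halves, check the dividing strip) achieves O(n log n).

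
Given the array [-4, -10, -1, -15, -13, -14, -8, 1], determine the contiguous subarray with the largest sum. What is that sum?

Using Kadane's algorithm on [-4, -10, -1, -15, -13, -14, -8, 1]:

Scanning through the array:
Position 1 (value -10): max_ending_here = -10, max_so_far = -4
Position 2 (value -1): max_ending_here = -1, max_so_far = -1
Position 3 (value -15): max_ending_here = -15, max_so_far = -1
Position 4 (value -13): max_ending_here = -13, max_so_far = -1
Position 5 (value -14): max_ending_here = -14, max_so_far = -1
Position 6 (value -8): max_ending_here = -8, max_so_far = -1
Position 7 (value 1): max_ending_here = 1, max_so_far = 1

Maximum subarray: [1]
Maximum sum: 1

The maximum subarray is [1] with sum 1. This subarray runs from index 7 to index 7.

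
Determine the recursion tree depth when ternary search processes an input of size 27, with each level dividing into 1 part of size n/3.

For divide and conquer with division factor 3:

Problem sizes at each level:
Level 0: 27
Level 1: 9
Level 2: 3
Level 3: 1

The root is level 0 and the size-1 base case is level 3 (the tree spans levels 0 through 3, i.e. 4 levels counting the root), so the depth is the number of divisions: log_3(27) = 3

The recursion tree depth is log_3(27) = 3. At each level, the problem size is divided by 3, so it takes 3 divisions to reduce to a base case of size 1. The algorithm makes 1 recursive call at each level.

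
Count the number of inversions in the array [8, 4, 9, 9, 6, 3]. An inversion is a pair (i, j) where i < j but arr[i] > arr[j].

Finding inversions in [8, 4, 9, 9, 6, 3]:

(0, 1): arr[0]=8 > arr[1]=4
(0, 4): arr[0]=8 > arr[4]=6
(0, 5): arr[0]=8 > arr[5]=3
(1, 5): arr[1]=4 > arr[5]=3
(2, 4): arr[2]=9 > arr[4]=6
(2, 5): arr[2]=9 > arr[5]=3
(3, 4): arr[3]=9 > arr[4]=6
(3, 5): arr[3]=9 > arr[5]=3
(4, 5): arr[4]=6 > arr[5]=3

Total inversions: 9

The array has 9 inversion(s): (0,1), (0,4), (0,5), (1,5), (2,4), (2,5), (3,4), (3,5), (4,5). Each pair (i,j) satisfies i < j and arr[i] > arr[j].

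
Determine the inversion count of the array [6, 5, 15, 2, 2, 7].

Finding inversions in [6, 5, 15, 2, 2, 7]:

(0, 1): arr[0]=6 > arr[1]=5
(0, 3): arr[0]=6 > arr[3]=2
(0, 4): arr[0]=6 > arr[4]=2
(1, 3): arr[1]=5 > arr[3]=2
(1, 4): arr[1]=5 > arr[4]=2
(2, 3): arr[2]=15 > arr[3]=2
(2, 4): arr[2]=15 > arr[4]=2
(2, 5): arr[2]=15 > arr[5]=7

Total inversions: 8

The array has 8 inversion(s): (0,1), (0,3), (0,4), (1,3), (1,4), (2,3), (2,4), (2,5). Each pair (i,j) satisfies i < j and arr[i] > arr[j].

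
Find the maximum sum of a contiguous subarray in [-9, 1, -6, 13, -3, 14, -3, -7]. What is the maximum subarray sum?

Using Kadane's algorithm on [-9, 1, -6, 13, -3, 14, -3, -7]:

Scanning through the array:
Position 1 (value 1): max_ending_here = 1, max_so_far = 1
Position 2 (value -6): max_ending_here = -5, max_so_far = 1
Position 3 (value 13): max_ending_here = 13, max_so_far = 13
Position 4 (value -3): max_ending_here = 10, max_so_far = 13
Position 5 (value 14): max_ending_here = 24, max_so_far = 24
Position 6 (value -3): max_ending_here = 21, max_so_far = 24
Position 7 (value -7): max_ending_here = 14, max_so_far = 24

Maximum subarray: [13, -3, 14]
Maximum sum: 24

The maximum subarray is [13, -3, 14] with sum 24. This subarray runs from index 3 to index 5.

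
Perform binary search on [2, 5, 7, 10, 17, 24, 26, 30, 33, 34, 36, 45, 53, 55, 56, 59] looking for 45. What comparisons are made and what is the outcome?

Binary search for 45 in [2, 5, 7, 10, 17, 24, 26, 30, 33, 34, 36, 45, 53, 55, 56, 59]:

lo=0, hi=15, mid=7, arr[mid]=30 -> 30 < 45, search right half
lo=8, hi=15, mid=11, arr[mid]=45 -> Found target at index 11!

Binary search finds 45 at index 11 after 2 comparisons. The search repeatedly halves the search space by comparing with the middle element.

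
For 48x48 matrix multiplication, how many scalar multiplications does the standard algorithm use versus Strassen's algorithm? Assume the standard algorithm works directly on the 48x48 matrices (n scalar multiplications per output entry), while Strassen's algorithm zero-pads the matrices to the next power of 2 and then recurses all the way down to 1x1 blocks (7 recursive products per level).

Matrix multiplication for 48x48 matrices:

Strassen's algorithm requires power-of-2 dimensions. Pad 48x48 to 64x64 (next power of 2).

Standard algorithm: 48^3 = 110592 multiplications
Strassen's algorithm: 7^(log2(64)) = 7^6 = 117649 multiplications
Difference: 110592 - 117649 = -7057 (Strassen uses MORE here due to padding overhead — for small or just-over-power-of-2 n, padding can outweigh the per-level savings)

Standard: 110592 multiplications (48^3). Strassen: 117649 multiplications (7^6, after padding to 64x64). Strassen reduces 8 recursive multiplications to 7 at each level.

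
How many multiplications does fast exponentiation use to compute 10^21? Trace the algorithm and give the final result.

Computing 10^21 by squaring (build up from 10^1; each line after the first costs one multiplication):

10^1 = 10
10^2 = (10^1)^2 = 10^2 = 100
10^4 = (10^2)^2 = 100^2 = 10000
10^5 = 10 * 10^4 = 10 * 10000 = 100000
10^10 = (10^5)^2 = 100000^2 = 10000000000
10^20 = (10^10)^2 = 10000000000^2 = 100000000000000000000
10^21 = 10 * 10^20 = 10 * 100000000000000000000 = 1000000000000000000000

Result: 1000000000000000000000
Multiplications needed: 6 (6 lines after 10^1)

10^21 = 1000000000000000000000. Using exponentiation by squaring, this requires 6 multiplications. The key idea: if the exponent is even, square the half-power; if odd, multiply by the base once.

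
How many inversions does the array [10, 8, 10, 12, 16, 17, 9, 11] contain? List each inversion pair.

Finding inversions in [10, 8, 10, 12, 16, 17, 9, 11]:

(0, 1): arr[0]=10 > arr[1]=8
(0, 6): arr[0]=10 > arr[6]=9
(2, 6): arr[2]=10 > arr[6]=9
(3, 6): arr[3]=12 > arr[6]=9
(3, 7): arr[3]=12 > arr[7]=11
(4, 6): arr[4]=16 > arr[6]=9
(4, 7): arr[4]=16 > arr[7]=11
(5, 6): arr[5]=17 > arr[6]=9
(5, 7): arr[5]=17 > arr[7]=11

Total inversions: 9

The array has 9 inversion(s): (0,1), (0,6), (2,6), (3,6), (3,7), (4,6), (4,7), (5,6), (5,7). Each pair (i,j) satisfies i < j and arr[i] > arr[j].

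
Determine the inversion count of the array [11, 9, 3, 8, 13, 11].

Finding inversions in [11, 9, 3, 8, 13, 11]:

(0, 1): arr[0]=11 > arr[1]=9
(0, 2): arr[0]=11 > arr[2]=3
(0, 3): arr[0]=11 > arr[3]=8
(1, 2): arr[1]=9 > arr[2]=3
(1, 3): arr[1]=9 > arr[3]=8
(4, 5): arr[4]=13 > arr[5]=11

Total inversions: 6

The array has 6 inversion(s): (0,1), (0,2), (0,3), (1,2), (1,3), (4,5). Each pair (i,j) satisfies i < j and arr[i] > arr[j].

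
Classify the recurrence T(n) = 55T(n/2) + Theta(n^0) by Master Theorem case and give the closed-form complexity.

Master Theorem for T(n) = 55T(n/2) + O(n^0):

a = 55, b = 2, c = 0
log_b(a) = log_2(55) = 5.7814

Case 1: c = 0 < log_2(55) = 5.7814
T(n) = O(n^(log_2 55))

For T(n) = 55T(n/2) + O(n^0): log_2(55) = 5.7814. This is Case 1 of the Master Theorem (c < log_b(a), work dominated by leaves), giving O(n^(log_2 55)).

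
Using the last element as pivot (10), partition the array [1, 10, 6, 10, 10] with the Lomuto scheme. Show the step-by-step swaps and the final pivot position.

Lomuto partition with pivot = 10:

Initial array: [1, 10, 6, 10, 10]

arr[0]=1 <= 10: swap with position 0, array becomes [1, 10, 6, 10, 10]
arr[1]=10 <= 10: swap with position 1, array becomes [1, 10, 6, 10, 10]
arr[2]=6 <= 10: swap with position 2, array becomes [1, 10, 6, 10, 10]
arr[3]=10 <= 10: swap with position 3, array becomes [1, 10, 6, 10, 10]

Place pivot at position 4: [1, 10, 6, 10, 10]
Pivot position: 4

After partitioning with pivot 10, the array becomes [1, 10, 6, 10, 10]. The pivot is placed at index 4. All elements to the left of the pivot are <= 10, and all elements to the right are > 10.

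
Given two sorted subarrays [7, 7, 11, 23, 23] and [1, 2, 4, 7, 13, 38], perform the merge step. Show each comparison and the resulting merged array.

Merging process:

Compare 7 vs 1: take 1 from right. Merged: [1]
Compare 7 vs 2: take 2 from right. Merged: [1, 2]
Compare 7 vs 4: take 4 from right. Merged: [1, 2, 4]
Compare 7 vs 7: take 7 from left. Merged: [1, 2, 4, 7]
Compare 7 vs 7: take 7 from left. Merged: [1, 2, 4, 7, 7]
Compare 11 vs 7: take 7 from right. Merged: [1, 2, 4, 7, 7, 7]
Compare 11 vs 13: take 11 from left. Merged: [1, 2, 4, 7, 7, 7, 11]
Compare 23 vs 13: take 13 from right. Merged: [1, 2, 4, 7, 7, 7, 11, 13]
Compare 23 vs 38: take 23 from left. Merged: [1, 2, 4, 7, 7, 7, 11, 13, 23]
Compare 23 vs 38: take 23 from left. Merged: [1, 2, 4, 7, 7, 7, 11, 13, 23, 23]
Append remaining from right: [38]. Merged: [1, 2, 4, 7, 7, 7, 11, 13, 23, 23, 38]

Final merged array: [1, 2, 4, 7, 7, 7, 11, 13, 23, 23, 38]
Total comparisons: 10

The merged array is [1, 2, 4, 7, 7, 7, 11, 13, 23, 23, 38], requiring 10 comparisons. The merge step runs in O(n) time where n is the total number of elements.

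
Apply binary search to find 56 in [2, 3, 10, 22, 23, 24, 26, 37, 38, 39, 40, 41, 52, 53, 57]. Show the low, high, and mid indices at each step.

Binary search for 56 in [2, 3, 10, 22, 23, 24, 26, 37, 38, 39, 40, 41, 52, 53, 57]:

lo=0, hi=14, mid=7, arr[mid]=37 -> 37 < 56, search right half
lo=8, hi=14, mid=11, arr[mid]=41 -> 41 < 56, search right half
lo=12, hi=14, mid=13, arr[mid]=53 -> 53 < 56, search right half
lo=14, hi=14, mid=14, arr[mid]=57 -> 57 > 56, search left half
lo=14 > hi=13, target 56 not found

Binary search determines that 56 is not in the array after 4 comparisons. The search space was exhausted without finding the target.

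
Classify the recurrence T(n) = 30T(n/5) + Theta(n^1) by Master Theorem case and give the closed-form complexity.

Master Theorem for T(n) = 30T(n/5) + O(n^1):

a = 30, b = 5, c = 1
log_b(a) = log_5(30) = 2.1133

Case 1: c = 1 < log_5(30) = 2.1133
T(n) = O(n^(log_5 30))

For T(n) = 30T(n/5) + O(n^1): log_5(30) = 2.1133. This is Case 1 of the Master Theorem (c < log_b(a), work dominated by leaves), giving O(n^(log_5 30)).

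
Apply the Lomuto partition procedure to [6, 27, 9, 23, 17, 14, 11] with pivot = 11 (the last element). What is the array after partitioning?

Lomuto partition with pivot = 11:

Initial array: [6, 27, 9, 23, 17, 14, 11]

arr[0]=6 <= 11: swap with position 0, array becomes [6, 27, 9, 23, 17, 14, 11]
arr[1]=27 > 11: no swap
arr[2]=9 <= 11: swap with position 1, array becomes [6, 9, 27, 23, 17, 14, 11]
arr[3]=23 > 11: no swap
arr[4]=17 > 11: no swap
arr[5]=14 > 11: no swap

Place pivot at position 2: [6, 9, 11, 23, 17, 14, 27]
Pivot position: 2

After partitioning with pivot 11, the array becomes [6, 9, 11, 23, 17, 14, 27]. The pivot is placed at index 2. All elements to the left of the pivot are <= 11, and all elements to the right are > 11.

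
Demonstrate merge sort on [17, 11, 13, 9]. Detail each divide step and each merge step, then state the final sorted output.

Merge sort trace:

Split: [17, 11, 13, 9] -> [17, 11] and [13, 9]
  Split: [17, 11] -> [17] and [11]
  Merge: [17] + [11] -> [11, 17]
  Split: [13, 9] -> [13] and [9]
  Merge: [13] + [9] -> [9, 13]
Merge: [11, 17] + [9, 13] -> [9, 11, 13, 17]

Final sorted array: [9, 11, 13, 17]

The merge sort proceeds by recursively splitting the array and merging sorted halves.
After all merges, the sorted array is [9, 11, 13, 17].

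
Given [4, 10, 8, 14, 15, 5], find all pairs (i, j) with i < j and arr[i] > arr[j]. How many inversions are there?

Finding inversions in [4, 10, 8, 14, 15, 5]:

(1, 2): arr[1]=10 > arr[2]=8
(1, 5): arr[1]=10 > arr[5]=5
(2, 5): arr[2]=8 > arr[5]=5
(3, 5): arr[3]=14 > arr[5]=5
(4, 5): arr[4]=15 > arr[5]=5

Total inversions: 5

The array has 5 inversion(s): (1,2), (1,5), (2,5), (3,5), (4,5). Each pair (i,j) satisfies i < j and arr[i] > arr[j].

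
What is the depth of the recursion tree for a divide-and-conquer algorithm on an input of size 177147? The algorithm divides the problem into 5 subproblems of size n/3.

For divide and conquer with division factor 3:

Problem sizes at each level:
Level 0: 177147
Level 1: 59049
Level 2: 19683
Level 3: 6561
Level 4: 2187
Level 5: 729
Level 6: 243
Level 7: 81
Level 8: 27
Level 9: 9
Level 10: 3
Level 11: 1

The root is level 0 and the size-1 base case is level 11 (the tree spans levels 0 through 11, i.e. 12 levels counting the root), so the depth is the number of divisions: log_3(177147) = 11

The recursion tree depth is log_3(177147) = 11. At each level, the problem size is divided by 3, so it takes 11 divisions to reduce to a base case of size 1. The algorithm makes 5 recursive calls at each level.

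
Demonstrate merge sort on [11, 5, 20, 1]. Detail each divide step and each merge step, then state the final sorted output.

Merge sort trace:

Split: [11, 5, 20, 1] -> [11, 5] and [20, 1]
  Split: [11, 5] -> [11] and [5]
  Merge: [11] + [5] -> [5, 11]
  Split: [20, 1] -> [20] and [1]
  Merge: [20] + [1] -> [1, 20]
Merge: [5, 11] + [1, 20] -> [1, 5, 11, 20]

Final sorted array: [1, 5, 11, 20]

The merge sort proceeds by recursively splitting the array and merging sorted halves.
After all merges, the sorted array is [1, 5, 11, 20].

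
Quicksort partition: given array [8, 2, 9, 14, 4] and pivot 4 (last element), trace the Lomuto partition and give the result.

Lomuto partition with pivot = 4:

Initial array: [8, 2, 9, 14, 4]

arr[0]=8 > 4: no swap
arr[1]=2 <= 4: swap with position 0, array becomes [2, 8, 9, 14, 4]
arr[2]=9 > 4: no swap
arr[3]=14 > 4: no swap

Place pivot at position 1: [2, 4, 9, 14, 8]
Pivot position: 1

After partitioning with pivot 4, the array becomes [2, 4, 9, 14, 8]. The pivot is placed at index 1. All elements to the left of the pivot are <= 4, and all elements to the right are > 4.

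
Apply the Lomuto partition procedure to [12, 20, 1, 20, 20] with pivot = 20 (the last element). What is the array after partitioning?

Lomuto partition with pivot = 20:

Initial array: [12, 20, 1, 20, 20]

arr[0]=12 <= 20: swap with position 0, array becomes [12, 20, 1, 20, 20]
arr[1]=20 <= 20: swap with position 1, array becomes [12, 20, 1, 20, 20]
arr[2]=1 <= 20: swap with position 2, array becomes [12, 20, 1, 20, 20]
arr[3]=20 <= 20: swap with position 3, array becomes [12, 20, 1, 20, 20]

Place pivot at position 4: [12, 20, 1, 20, 20]
Pivot position: 4

After partitioning with pivot 20, the array becomes [12, 20, 1, 20, 20]. The pivot is placed at index 4. All elements to the left of the pivot are <= 20, and all elements to the right are > 20.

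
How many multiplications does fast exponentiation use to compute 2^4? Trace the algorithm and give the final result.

Computing 2^4 by squaring (build up from 2^1; each line after the first costs one multiplication):

2^1 = 2
2^2 = (2^1)^2 = 2^2 = 4
2^4 = (2^2)^2 = 4^2 = 16

Result: 16
Multiplications needed: 2 (2 lines after 2^1)

2^4 = 16. Using exponentiation by squaring, this requires 2 multiplications. The key idea: if the exponent is even, square the half-power; if odd, multiply by the base once.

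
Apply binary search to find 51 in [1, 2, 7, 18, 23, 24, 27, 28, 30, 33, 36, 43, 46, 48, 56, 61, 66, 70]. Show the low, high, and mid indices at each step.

Binary search for 51 in [1, 2, 7, 18, 23, 24, 27, 28, 30, 33, 36, 43, 46, 48, 56, 61, 66, 70]:

lo=0, hi=17, mid=8, arr[mid]=30 -> 30 < 51, search right half
lo=9, hi=17, mid=13, arr[mid]=48 -> 48 < 51, search right half
lo=14, hi=17, mid=15, arr[mid]=61 -> 61 > 51, search left half
lo=14, hi=14, mid=14, arr[mid]=56 -> 56 > 51, search left half
lo=14 > hi=13, target 51 not found

Binary search determines that 51 is not in the array after 4 comparisons. The search space was exhausted without finding the target.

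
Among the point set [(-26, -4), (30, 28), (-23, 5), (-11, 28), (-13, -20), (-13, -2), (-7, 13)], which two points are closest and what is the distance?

Computing all pairwise distances among 7 points:

d((-26, -4), (30, 28)) = 64.4981
d((-26, -4), (-23, 5)) = 9.4868 <-- minimum
d((-26, -4), (-11, 28)) = 35.3412
d((-26, -4), (-13, -20)) = 20.6155
d((-26, -4), (-13, -2)) = 13.1529
d((-26, -4), (-7, 13)) = 25.4951
d((30, 28), (-23, 5)) = 57.7754
d((30, 28), (-11, 28)) = 41.0
d((30, 28), (-13, -20)) = 64.4438
d((30, 28), (-13, -2)) = 52.4309
d((30, 28), (-7, 13)) = 39.9249
d((-23, 5), (-11, 28)) = 25.9422
d((-23, 5), (-13, -20)) = 26.9258
d((-23, 5), (-13, -2)) = 12.2066
d((-23, 5), (-7, 13)) = 17.8885
d((-11, 28), (-13, -20)) = 48.0416
d((-11, 28), (-13, -2)) = 30.0666
d((-11, 28), (-7, 13)) = 15.5242
d((-13, -20), (-13, -2)) = 18.0
d((-13, -20), (-7, 13)) = 33.541
d((-13, -2), (-7, 13)) = 16.1555

Closest pair: (-26, -4) and (-23, 5) with distance 9.4868

The closest pair is (-26, -4) and (-23, 5) with Euclidean distance 9.4868. For 7 points, brute-force pairwise comparison is shown above. For large n, the divide-and-conquer algorithm (sort by x, recurse on halves, check the dividing strip) achieves O(n log n).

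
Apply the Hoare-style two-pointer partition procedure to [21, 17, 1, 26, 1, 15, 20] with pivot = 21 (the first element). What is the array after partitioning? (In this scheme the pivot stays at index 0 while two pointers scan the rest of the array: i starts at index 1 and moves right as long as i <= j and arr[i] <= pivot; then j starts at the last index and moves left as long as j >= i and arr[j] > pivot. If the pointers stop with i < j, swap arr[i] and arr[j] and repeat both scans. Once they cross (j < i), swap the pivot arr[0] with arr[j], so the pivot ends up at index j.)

Hoare-style two-pointer partition with pivot = 21:

Initial array: [21, 17, 1, 26, 1, 15, 20]

Pointers start at i = 1, j = 6.
i stops at index 3 (arr[3]=26 > 21), j stops at index 6 (arr[6]=20 <= 21): swap arr[3] and arr[6], array becomes [21, 17, 1, 20, 1, 15, 26]
i ends at 6, j ends at 5: the pointers have crossed (j < i), so scanning stops.

Swap pivot arr[0] with arr[5] to place pivot at position 5: [15, 17, 1, 20, 1, 21, 26]
Pivot position: 5

After partitioning with pivot 21, the array becomes [15, 17, 1, 20, 1, 21, 26]. The pivot is placed at index 5. All elements to the left of the pivot are <= 21, and all elements to the right are > 21.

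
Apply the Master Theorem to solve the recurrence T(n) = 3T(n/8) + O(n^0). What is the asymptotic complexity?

Master Theorem for T(n) = 3T(n/8) + O(n^0):

a = 3, b = 8, c = 0
log_b(a) = log_8(3) = 0.5283

Case 1: c = 0 < log_8(3) = 0.5283
T(n) = O(n^(log_8 3))

For T(n) = 3T(n/8) + O(n^0): log_8(3) = 0.5283. This is Case 1 of the Master Theorem (c < log_b(a), work dominated by leaves), giving O(n^(log_8 3)).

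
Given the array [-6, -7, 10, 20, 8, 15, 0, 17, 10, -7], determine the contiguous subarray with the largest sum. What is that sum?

Using Kadane's algorithm on [-6, -7, 10, 20, 8, 15, 0, 17, 10, -7]:

Scanning through the array:
Position 1 (value -7): max_ending_here = -7, max_so_far = -6
Position 2 (value 10): max_ending_here = 10, max_so_far = 10
Position 3 (value 20): max_ending_here = 30, max_so_far = 30
Position 4 (value 8): max_ending_here = 38, max_so_far = 38
Position 5 (value 15): max_ending_here = 53, max_so_far = 53
Position 6 (value 0): max_ending_here = 53, max_so_far = 53
Position 7 (value 17): max_ending_here = 70, max_so_far = 70
Position 8 (value 10): max_ending_here = 80, max_so_far = 80
Position 9 (value -7): max_ending_here = 73, max_so_far = 80

Maximum subarray: [10, 20, 8, 15, 0, 17, 10]
Maximum sum: 80

The maximum subarray is [10, 20, 8, 15, 0, 17, 10] with sum 80. This subarray runs from index 2 to index 8.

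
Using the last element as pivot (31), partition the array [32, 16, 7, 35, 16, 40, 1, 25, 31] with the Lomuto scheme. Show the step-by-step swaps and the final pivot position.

Lomuto partition with pivot = 31:

Initial array: [32, 16, 7, 35, 16, 40, 1, 25, 31]

arr[0]=32 > 31: no swap
arr[1]=16 <= 31: swap with position 0, array becomes [16, 32, 7, 35, 16, 40, 1, 25, 31]
arr[2]=7 <= 31: swap with position 1, array becomes [16, 7, 32, 35, 16, 40, 1, 25, 31]
arr[3]=35 > 31: no swap
arr[4]=16 <= 31: swap with position 2, array becomes [16, 7, 16, 35, 32, 40, 1, 25, 31]
arr[5]=40 > 31: no swap
arr[6]=1 <= 31: swap with position 3, array becomes [16, 7, 16, 1, 32, 40, 35, 25, 31]
arr[7]=25 <= 31: swap with position 4, array becomes [16, 7, 16, 1, 25, 40, 35, 32, 31]

Place pivot at position 5: [16, 7, 16, 1, 25, 31, 35, 32, 40]
Pivot position: 5

After partitioning with pivot 31, the array becomes [16, 7, 16, 1, 25, 31, 35, 32, 40]. The pivot is placed at index 5. All elements to the left of the pivot are <= 31, and all elements to the right are > 31.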